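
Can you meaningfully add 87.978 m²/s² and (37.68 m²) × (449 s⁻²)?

Dimensions:
  87.978 m²/s²:  m²·s⁻²
  (37.68 m²) × (449 s⁻²):  [m²] · [s⁻²] = m²·s⁻²
Both are m²·s⁻², so they have the same dimensions and can be added.

Yes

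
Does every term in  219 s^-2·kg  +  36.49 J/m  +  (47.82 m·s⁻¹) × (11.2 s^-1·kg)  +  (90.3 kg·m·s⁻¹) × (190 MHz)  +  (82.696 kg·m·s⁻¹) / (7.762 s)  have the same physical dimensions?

No

Dimensions:
  219 s^-2·kg:  kg·s⁻²
  36.49 J/m:  J·m⁻¹ = N·m·m⁻¹ = kg·m·s⁻²
  (47.82 m·s⁻¹) × (11.2 s^-1·kg):  [m·s⁻¹] · [kg·s⁻¹] = kg·m·s⁻²
  (90.3 kg·m·s⁻¹) × (190 MHz):  [kg·m·s⁻¹] · [s⁻¹] = kg·m·s⁻²
  (82.696 kg·m·s⁻¹) / (7.762 s):  [kg·m·s⁻¹] / [s] = kg·m·s⁻²
The terms do not share a single dimension (kg·m·s⁻² vs kg·s⁻²).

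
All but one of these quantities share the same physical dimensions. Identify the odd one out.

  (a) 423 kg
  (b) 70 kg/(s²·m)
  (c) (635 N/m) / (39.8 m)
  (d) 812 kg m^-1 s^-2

(a)

Work out the base dimensions of each:
  (a) kg
  (b) kg·m⁻¹·s⁻²
  (c) [kg·s⁻²] / [m] = kg·m⁻¹·s⁻²
  (d) kg·m⁻¹·s⁻²
All reduce to kg·m⁻¹·s⁻² except (a), which is kg.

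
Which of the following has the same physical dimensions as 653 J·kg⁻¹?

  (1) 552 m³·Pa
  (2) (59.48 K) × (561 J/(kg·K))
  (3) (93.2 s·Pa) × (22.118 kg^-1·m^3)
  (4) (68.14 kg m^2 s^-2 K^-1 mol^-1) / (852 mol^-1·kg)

Reference: J·kg⁻¹ = N·m·kg⁻¹ = m²·s⁻².
Each option:
  (1) Pa·m³ = N·m⁻²·m³ = kg·m²·s⁻²
  (2) [K] · [m²·s⁻²·K⁻¹] = m²·s⁻²  ← same
  (3) [kg·m⁻¹·s⁻¹] · [kg⁻¹·m³] = m²·s⁻¹
  (4) [kg·m²·s⁻²·K⁻¹·mol⁻¹] / [kg·mol⁻¹] = m²·s⁻²·K⁻¹
Only (2) matches m²·s⁻².

(2)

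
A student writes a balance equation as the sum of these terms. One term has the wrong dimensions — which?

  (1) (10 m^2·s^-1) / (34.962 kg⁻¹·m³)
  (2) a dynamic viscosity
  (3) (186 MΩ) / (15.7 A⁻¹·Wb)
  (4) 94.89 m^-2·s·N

Work out the base dimensions of each:
  (1) [m²·s⁻¹] / [kg⁻¹·m³] = kg·m⁻¹·s⁻¹
  (2) [dynamic viscosity] = kg·m⁻¹·s⁻¹
  (3) [kg·m²·s⁻³·A⁻²] / [kg·m²·s⁻²·A⁻²] = s⁻¹
  (4) N·s·m⁻² = kg·m·s⁻²·s·m⁻² = kg·m⁻¹·s⁻¹
All reduce to kg·m⁻¹·s⁻¹ except (3), which is s⁻¹.

(3)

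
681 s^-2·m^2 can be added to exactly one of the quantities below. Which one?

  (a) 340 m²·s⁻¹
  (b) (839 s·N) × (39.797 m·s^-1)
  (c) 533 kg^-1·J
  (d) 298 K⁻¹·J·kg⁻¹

(c)

Reference: m²·s⁻².
Each option:
  (a) m²·s⁻¹
  (b) [kg·m·s⁻¹] · [m·s⁻¹] = kg·m²·s⁻²
  (c) J·kg⁻¹ = N·m·kg⁻¹ = m²·s⁻²  ← same
  (d) J·kg⁻¹·K⁻¹ = N·m·kg⁻¹·K⁻¹ = m²·s⁻²·K⁻¹
Only (c) matches m²·s⁻².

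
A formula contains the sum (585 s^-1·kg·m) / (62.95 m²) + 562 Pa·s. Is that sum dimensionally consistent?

Yes

Reduce each to base SI dimensions:
  (585 s^-1·kg·m) / (62.95 m²):  [kg·m·s⁻¹] / [m²] = kg·m⁻¹·s⁻¹
  562 Pa·s:  Pa·s = N·m⁻²·s = kg·m⁻¹·s⁻¹
Both are kg·m⁻¹·s⁻¹, so they have the same dimensions and can be added.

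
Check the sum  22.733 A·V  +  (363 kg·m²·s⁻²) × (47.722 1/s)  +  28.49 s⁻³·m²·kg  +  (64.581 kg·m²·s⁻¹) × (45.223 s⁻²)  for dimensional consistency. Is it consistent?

In SI base units:
  22.733 A·V:  V·A = J·C⁻¹·A = kg·m²·s⁻³
  (363 kg·m²·s⁻²) × (47.722 1/s):  [kg·m²·s⁻²] · [s⁻¹] = kg·m²·s⁻³
  28.49 s⁻³·m²·kg:  kg·m²·s⁻³
  (64.581 kg·m²·s⁻¹) × (45.223 s⁻²):  [kg·m²·s⁻¹] · [s⁻²] = kg·m²·s⁻³
Every term reduces to kg·m²·s⁻³.

Yes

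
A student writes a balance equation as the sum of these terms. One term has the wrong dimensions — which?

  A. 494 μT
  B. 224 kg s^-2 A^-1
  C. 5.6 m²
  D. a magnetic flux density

Reduce each to base SI dimensions:
  A. T = Wb·m⁻² = kg·s⁻²·A⁻¹
  B. kg·s⁻²·A⁻¹
  C. m²
  D. [magnetic flux density] = kg·s⁻²·A⁻¹
All reduce to kg·s⁻²·A⁻¹ except C., which is m².

C.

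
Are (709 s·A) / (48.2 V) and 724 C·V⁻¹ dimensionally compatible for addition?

Reduce each to base SI dimensions:
  (709 s·A) / (48.2 V):  [s·A] / [kg·m²·s⁻³·A⁻¹] = kg⁻¹·m⁻²·s⁴·A²
  724 C·V⁻¹:  C·V⁻¹ = s·A·(J·C⁻¹)⁻¹ = kg⁻¹·m⁻²·s⁴·A²
Both are kg⁻¹·m⁻²·s⁴·A², so they have the same dimensions and can be added.

Yes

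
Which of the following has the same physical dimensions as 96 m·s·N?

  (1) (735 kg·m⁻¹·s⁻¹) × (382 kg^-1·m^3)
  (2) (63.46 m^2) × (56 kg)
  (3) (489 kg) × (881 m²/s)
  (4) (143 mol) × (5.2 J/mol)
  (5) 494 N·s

Reference: N·m·s = kg·m·s⁻²·m·s = kg·m²·s⁻¹.
Each option:
  (1) [kg·m⁻¹·s⁻¹] · [kg⁻¹·m³] = m²·s⁻¹
  (2) [m²] · [kg] = kg·m²
  (3) [kg] · [m²·s⁻¹] = kg·m²·s⁻¹  ← same
  (4) [mol] · [kg·m²·s⁻²·mol⁻¹] = kg·m²·s⁻²
  (5) N·s = kg·m·s⁻²·s = kg·m·s⁻¹
Only (3) matches kg·m²·s⁻¹.

(3)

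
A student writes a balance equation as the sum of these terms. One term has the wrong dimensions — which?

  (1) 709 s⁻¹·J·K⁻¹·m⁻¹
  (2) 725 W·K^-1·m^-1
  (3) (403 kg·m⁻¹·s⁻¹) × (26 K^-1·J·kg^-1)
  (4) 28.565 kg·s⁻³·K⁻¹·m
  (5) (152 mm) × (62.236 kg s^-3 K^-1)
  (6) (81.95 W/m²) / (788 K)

Expand each in SI base units:
  (1) J·s⁻¹·m⁻¹·K⁻¹ = N·m·s⁻¹·m⁻¹·K⁻¹ = kg·m·s⁻³·K⁻¹
  (2) W·m⁻¹·K⁻¹ = J·s⁻¹·m⁻¹·K⁻¹ = kg·m·s⁻³·K⁻¹
  (3) [kg·m⁻¹·s⁻¹] · [m²·s⁻²·K⁻¹] = kg·m·s⁻³·K⁻¹
  (4) kg·m·s⁻³·K⁻¹
  (5) [m] · [kg·s⁻³·K⁻¹] = kg·m·s⁻³·K⁻¹
  (6) [kg·s⁻³] / [K] = kg·s⁻³·K⁻¹
All reduce to kg·m·s⁻³·K⁻¹ except (6), which is kg·s⁻³·K⁻¹.

(6)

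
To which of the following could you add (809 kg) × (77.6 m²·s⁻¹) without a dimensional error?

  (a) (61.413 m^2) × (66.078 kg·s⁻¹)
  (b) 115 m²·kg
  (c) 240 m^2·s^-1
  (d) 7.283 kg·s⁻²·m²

(a)

Reference: [kg] · [m²·s⁻¹] = kg·m²·s⁻¹.
Each option:
  (a) [m²] · [kg·s⁻¹] = kg·m²·s⁻¹  ← same
  (b) kg·m²
  (c) m²·s⁻¹
  (d) kg·m²·s⁻²
Only (a) matches kg·m²·s⁻¹.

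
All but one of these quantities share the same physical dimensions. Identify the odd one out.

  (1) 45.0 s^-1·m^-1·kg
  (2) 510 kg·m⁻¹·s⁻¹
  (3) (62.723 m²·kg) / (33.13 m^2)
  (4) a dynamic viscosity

(3)

Expand each in SI base units:
  (1) kg·m⁻¹·s⁻¹
  (2) kg·m⁻¹·s⁻¹
  (3) [kg·m²] / [m²] = kg
  (4) [dynamic viscosity] = kg·m⁻¹·s⁻¹
All reduce to kg·m⁻¹·s⁻¹ except (3), which is kg.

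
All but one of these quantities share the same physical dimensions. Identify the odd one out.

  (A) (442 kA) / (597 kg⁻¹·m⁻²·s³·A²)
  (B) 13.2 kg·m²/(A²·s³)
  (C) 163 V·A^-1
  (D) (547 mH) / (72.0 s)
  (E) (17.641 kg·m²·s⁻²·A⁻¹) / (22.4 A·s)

(A)

Dimensions:
  (A) [A] / [kg⁻¹·m⁻²·s³·A²] = kg·m²·s⁻³·A⁻¹
  (B) kg·m²·s⁻³·A⁻²
  (C) V·A⁻¹ = J·C⁻¹·A⁻¹ = kg·m²·s⁻³·A⁻²
  (D) [kg·m²·s⁻²·A⁻²] / [s] = kg·m²·s⁻³·A⁻²
  (E) [kg·m²·s⁻²·A⁻¹] / [s·A] = kg·m²·s⁻³·A⁻²
All reduce to kg·m²·s⁻³·A⁻² except (A), which is kg·m²·s⁻³·A⁻¹.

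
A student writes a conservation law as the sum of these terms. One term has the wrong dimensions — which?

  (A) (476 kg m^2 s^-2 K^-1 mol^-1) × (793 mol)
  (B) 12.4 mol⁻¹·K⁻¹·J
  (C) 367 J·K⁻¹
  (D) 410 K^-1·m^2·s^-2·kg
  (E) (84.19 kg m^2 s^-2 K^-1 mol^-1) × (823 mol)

(B)

Reduce each to base SI dimensions:
  (A) [kg·m²·s⁻²·K⁻¹·mol⁻¹] · [mol] = kg·m²·s⁻²·K⁻¹
  (B) J·mol⁻¹·K⁻¹ = N·m·mol⁻¹·K⁻¹ = kg·m²·s⁻²·K⁻¹·mol⁻¹
  (C) J·K⁻¹ = N·m·K⁻¹ = kg·m²·s⁻²·K⁻¹
  (D) kg·m²·s⁻²·K⁻¹
  (E) [kg·m²·s⁻²·K⁻¹·mol⁻¹] · [mol] = kg·m²·s⁻²·K⁻¹
All reduce to kg·m²·s⁻²·K⁻¹ except (B), which is kg·m²·s⁻²·K⁻¹·mol⁻¹.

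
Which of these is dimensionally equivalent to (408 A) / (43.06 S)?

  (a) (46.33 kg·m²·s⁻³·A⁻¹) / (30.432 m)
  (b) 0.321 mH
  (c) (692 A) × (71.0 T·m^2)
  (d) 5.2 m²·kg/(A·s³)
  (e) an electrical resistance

(d)

Reference: [A] / [kg⁻¹·m⁻²·s³·A²] = kg·m²·s⁻³·A⁻¹.
Each option:
  (a) [kg·m²·s⁻³·A⁻¹] / [m] = kg·m·s⁻³·A⁻¹
  (b) H = V·s·A⁻¹ = kg·m²·s⁻²·A⁻²
  (c) [A] · [kg·m²·s⁻²·A⁻¹] = kg·m²·s⁻²
  (d) kg·m²·s⁻³·A⁻¹  ← same
  (e) [electrical resistance] = kg·m²·s⁻³·A⁻²
Only (d) matches kg·m²·s⁻³·A⁻¹.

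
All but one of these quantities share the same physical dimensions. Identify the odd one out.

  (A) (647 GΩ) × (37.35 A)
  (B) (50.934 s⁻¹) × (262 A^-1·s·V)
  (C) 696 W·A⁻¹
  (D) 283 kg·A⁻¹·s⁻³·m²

Expand each in SI base units:
  (A) [kg·m²·s⁻³·A⁻²] · [A] = kg·m²·s⁻³·A⁻¹
  (B) [s⁻¹] · [kg·m²·s⁻²·A⁻²] = kg·m²·s⁻³·A⁻²
  (C) W·A⁻¹ = J·s⁻¹·A⁻¹ = kg·m²·s⁻³·A⁻¹
  (D) kg·m²·s⁻³·A⁻¹
All reduce to kg·m²·s⁻³·A⁻¹ except (B), which is kg·m²·s⁻³·A⁻².

(B)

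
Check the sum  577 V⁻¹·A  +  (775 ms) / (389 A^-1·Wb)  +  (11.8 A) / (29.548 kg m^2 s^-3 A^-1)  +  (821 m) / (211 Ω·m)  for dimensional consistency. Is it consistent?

Yes

Work out the base dimensions of each:
  577 V⁻¹·A:  A·V⁻¹ = A·(J·C⁻¹)⁻¹ = kg⁻¹·m⁻²·s³·A²
  (775 ms) / (389 A^-1·Wb):  [s] / [kg·m²·s⁻²·A⁻²] = kg⁻¹·m⁻²·s³·A²
  (11.8 A) / (29.548 kg m^2 s^-3 A^-1):  [A] / [kg·m²·s⁻³·A⁻¹] = kg⁻¹·m⁻²·s³·A²
  (821 m) / (211 Ω·m):  [m] / [kg·m³·s⁻³·A⁻²] = kg⁻¹·m⁻²·s³·A²
Every term reduces to kg⁻¹·m⁻²·s³·A².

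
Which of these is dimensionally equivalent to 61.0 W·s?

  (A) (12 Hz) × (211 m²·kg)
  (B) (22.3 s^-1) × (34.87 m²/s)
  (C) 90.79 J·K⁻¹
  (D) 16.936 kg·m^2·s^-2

(D)

Reference: W·s = J·s⁻¹·s = kg·m²·s⁻².
Each option:
  (A) [s⁻¹] · [kg·m²] = kg·m²·s⁻¹
  (B) [s⁻¹] · [m²·s⁻¹] = m²·s⁻²
  (C) J·K⁻¹ = N·m·K⁻¹ = kg·m²·s⁻²·K⁻¹
  (D) kg·m²·s⁻²  ← same
Only (D) matches kg·m²·s⁻².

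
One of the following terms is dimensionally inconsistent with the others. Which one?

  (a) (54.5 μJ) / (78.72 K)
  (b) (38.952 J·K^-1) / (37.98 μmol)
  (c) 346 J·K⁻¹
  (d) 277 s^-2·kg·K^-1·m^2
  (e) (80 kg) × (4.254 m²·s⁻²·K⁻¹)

(b)

In SI base units:
  (a) [kg·m²·s⁻²] / [K] = kg·m²·s⁻²·K⁻¹
  (b) [kg·m²·s⁻²·K⁻¹] / [mol] = kg·m²·s⁻²·K⁻¹·mol⁻¹
  (c) J·K⁻¹ = N·m·K⁻¹ = kg·m²·s⁻²·K⁻¹
  (d) kg·m²·s⁻²·K⁻¹
  (e) [kg] · [m²·s⁻²·K⁻¹] = kg·m²·s⁻²·K⁻¹
All reduce to kg·m²·s⁻²·K⁻¹ except (b), which is kg·m²·s⁻²·K⁻¹·mol⁻¹.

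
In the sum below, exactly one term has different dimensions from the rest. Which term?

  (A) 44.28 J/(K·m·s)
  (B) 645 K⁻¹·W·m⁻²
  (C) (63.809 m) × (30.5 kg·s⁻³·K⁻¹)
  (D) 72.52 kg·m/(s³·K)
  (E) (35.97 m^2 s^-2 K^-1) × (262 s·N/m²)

(B)

Work out the base dimensions of each:
  (A) J·s⁻¹·m⁻¹·K⁻¹ = N·m·s⁻¹·m⁻¹·K⁻¹ = kg·m·s⁻³·K⁻¹
  (B) W·m⁻²·K⁻¹ = J·s⁻¹·m⁻²·K⁻¹ = kg·s⁻³·K⁻¹
  (C) [m] · [kg·s⁻³·K⁻¹] = kg·m·s⁻³·K⁻¹
  (D) kg·m·s⁻³·K⁻¹
  (E) [m²·s⁻²·K⁻¹] · [kg·m⁻¹·s⁻¹] = kg·m·s⁻³·K⁻¹
All reduce to kg·m·s⁻³·K⁻¹ except (B), which is kg·s⁻³·K⁻¹.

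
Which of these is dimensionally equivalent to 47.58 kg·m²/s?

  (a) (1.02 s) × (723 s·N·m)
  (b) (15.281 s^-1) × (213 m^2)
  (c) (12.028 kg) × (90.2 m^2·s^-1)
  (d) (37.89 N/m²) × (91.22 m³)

Reference: kg·m²·s⁻¹.
Each option:
  (a) [s] · [kg·m²·s⁻¹] = kg·m²
  (b) [s⁻¹] · [m²] = m²·s⁻¹
  (c) [kg] · [m²·s⁻¹] = kg·m²·s⁻¹  ← same
  (d) [kg·m⁻¹·s⁻²] · [m³] = kg·m²·s⁻²
Only (c) matches kg·m²·s⁻¹.

(c)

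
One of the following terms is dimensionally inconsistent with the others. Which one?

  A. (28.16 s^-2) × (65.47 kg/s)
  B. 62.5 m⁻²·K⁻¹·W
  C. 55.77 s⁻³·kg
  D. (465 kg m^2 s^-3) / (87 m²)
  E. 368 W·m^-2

B.

Expand each in SI base units:
  A. [s⁻²] · [kg·s⁻¹] = kg·s⁻³
  B. W·m⁻²·K⁻¹ = J·s⁻¹·m⁻²·K⁻¹ = kg·s⁻³·K⁻¹
  C. kg·s⁻³
  D. [kg·m²·s⁻³] / [m²] = kg·s⁻³
  E. W·m⁻² = J·s⁻¹·m⁻² = kg·s⁻³
All reduce to kg·s⁻³ except B., which is kg·s⁻³·K⁻¹.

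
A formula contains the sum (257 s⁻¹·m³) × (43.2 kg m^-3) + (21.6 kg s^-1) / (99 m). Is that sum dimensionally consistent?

Dimensions:
  (257 s⁻¹·m³) × (43.2 kg m^-3):  [m³·s⁻¹] · [kg·m⁻³] = kg·s⁻¹
  (21.6 kg s^-1) / (99 m):  [kg·s⁻¹] / [m] = kg·m⁻¹·s⁻¹
kg·s⁻¹ ≠ kg·m⁻¹·s⁻¹, so they cannot be added.

No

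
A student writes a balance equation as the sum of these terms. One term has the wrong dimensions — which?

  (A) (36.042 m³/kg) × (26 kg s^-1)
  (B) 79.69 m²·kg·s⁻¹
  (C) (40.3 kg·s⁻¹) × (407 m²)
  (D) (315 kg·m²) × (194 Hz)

(A)

Work out the base dimensions of each:
  (A) [kg⁻¹·m³] · [kg·s⁻¹] = m³·s⁻¹
  (B) kg·m²·s⁻¹
  (C) [kg·s⁻¹] · [m²] = kg·m²·s⁻¹
  (D) [kg·m²] · [s⁻¹] = kg·m²·s⁻¹
All reduce to kg·m²·s⁻¹ except (A), which is m³·s⁻¹.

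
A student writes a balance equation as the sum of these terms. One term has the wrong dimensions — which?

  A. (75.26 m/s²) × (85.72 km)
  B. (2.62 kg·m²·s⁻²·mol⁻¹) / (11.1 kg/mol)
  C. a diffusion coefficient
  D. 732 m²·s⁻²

In SI base units:
  A. [m·s⁻²] · [m] = m²·s⁻²
  B. [kg·m²·s⁻²·mol⁻¹] / [kg·mol⁻¹] = m²·s⁻²
  C. [diffusion coefficient] = m²·s⁻¹
  D. m²·s⁻²
All reduce to m²·s⁻² except C., which is m²·s⁻¹.

C.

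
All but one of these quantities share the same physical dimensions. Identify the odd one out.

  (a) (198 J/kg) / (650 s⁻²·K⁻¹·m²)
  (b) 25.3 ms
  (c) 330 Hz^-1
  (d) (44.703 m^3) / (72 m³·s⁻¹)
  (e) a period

(a)

In SI base units:
  (a) [m²·s⁻²] / [m²·s⁻²·K⁻¹] = K
  (b) s
  (c) Hz⁻¹ = (s⁻¹)⁻¹ = s
  (d) [m³] / [m³·s⁻¹] = s
  (e) [period] = s
All reduce to s except (a), which is K.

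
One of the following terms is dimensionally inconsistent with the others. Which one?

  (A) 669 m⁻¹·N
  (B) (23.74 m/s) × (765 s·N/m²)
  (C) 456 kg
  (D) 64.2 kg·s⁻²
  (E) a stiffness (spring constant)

(C)

Work out the base dimensions of each:
  (A) N·m⁻¹ = kg·m·s⁻²·m⁻¹ = kg·s⁻²
  (B) [m·s⁻¹] · [kg·m⁻¹·s⁻¹] = kg·s⁻²
  (C) kg
  (D) kg·s⁻²
  (E) [stiffness (spring constant)] = kg·s⁻²
All reduce to kg·s⁻² except (C), which is kg.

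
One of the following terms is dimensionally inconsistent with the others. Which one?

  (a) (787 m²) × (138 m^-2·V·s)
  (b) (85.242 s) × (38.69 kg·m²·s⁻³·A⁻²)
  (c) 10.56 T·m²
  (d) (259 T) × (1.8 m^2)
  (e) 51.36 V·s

In SI base units:
  (a) [m²] · [kg·s⁻²·A⁻¹] = kg·m²·s⁻²·A⁻¹
  (b) [s] · [kg·m²·s⁻³·A⁻²] = kg·m²·s⁻²·A⁻²
  (c) T·m² = Wb·m⁻²·m² = kg·m²·s⁻²·A⁻¹
  (d) [kg·s⁻²·A⁻¹] · [m²] = kg·m²·s⁻²·A⁻¹
  (e) V·s = J·C⁻¹·s = kg·m²·s⁻²·A⁻¹
All reduce to kg·m²·s⁻²·A⁻¹ except (b), which is kg·m²·s⁻²·A⁻².

(b)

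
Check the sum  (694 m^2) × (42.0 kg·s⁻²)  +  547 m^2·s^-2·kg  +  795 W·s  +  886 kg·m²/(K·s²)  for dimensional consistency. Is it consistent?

Reduce each to base SI dimensions:
  (694 m^2) × (42.0 kg·s⁻²):  [m²] · [kg·s⁻²] = kg·m²·s⁻²
  547 m^2·s^-2·kg:  kg·m²·s⁻²
  795 W·s:  W·s = J·s⁻¹·s = kg·m²·s⁻²
  886 kg·m²/(K·s²):  kg·m²·s⁻²·K⁻¹
The terms do not share a single dimension (kg·m²·s⁻² vs kg·m²·s⁻²·K⁻¹).

No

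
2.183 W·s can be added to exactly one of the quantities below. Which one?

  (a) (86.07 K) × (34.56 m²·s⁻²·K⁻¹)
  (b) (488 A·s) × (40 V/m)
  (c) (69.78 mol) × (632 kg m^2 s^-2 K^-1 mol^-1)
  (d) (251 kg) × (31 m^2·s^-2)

(d)

Reference: W·s = J·s⁻¹·s = kg·m²·s⁻².
Each option:
  (a) [K] · [m²·s⁻²·K⁻¹] = m²·s⁻²
  (b) [s·A] · [kg·m·s⁻³·A⁻¹] = kg·m·s⁻²
  (c) [mol] · [kg·m²·s⁻²·K⁻¹·mol⁻¹] = kg·m²·s⁻²·K⁻¹
  (d) [kg] · [m²·s⁻²] = kg·m²·s⁻²  ← same
Only (d) matches kg·m²·s⁻².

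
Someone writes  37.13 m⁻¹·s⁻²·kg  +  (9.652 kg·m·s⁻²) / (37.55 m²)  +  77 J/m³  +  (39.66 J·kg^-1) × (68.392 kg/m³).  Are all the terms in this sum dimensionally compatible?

Yes

In SI base units:
  37.13 m⁻¹·s⁻²·kg:  kg·m⁻¹·s⁻²
  (9.652 kg·m·s⁻²) / (37.55 m²):  [kg·m·s⁻²] / [m²] = kg·m⁻¹·s⁻²
  77 J/m³:  J·m⁻³ = N·m·m⁻³ = kg·m⁻¹·s⁻²
  (39.66 J·kg^-1) × (68.392 kg/m³):  [m²·s⁻²] · [kg·m⁻³] = kg·m⁻¹·s⁻²
Every term reduces to kg·m⁻¹·s⁻².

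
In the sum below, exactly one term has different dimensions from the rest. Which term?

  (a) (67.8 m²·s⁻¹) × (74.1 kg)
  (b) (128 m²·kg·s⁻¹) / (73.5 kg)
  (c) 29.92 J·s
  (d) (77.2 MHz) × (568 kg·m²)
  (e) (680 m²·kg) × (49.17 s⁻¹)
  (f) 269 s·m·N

(b)

Dimensions:
  (a) [m²·s⁻¹] · [kg] = kg·m²·s⁻¹
  (b) [kg·m²·s⁻¹] / [kg] = m²·s⁻¹
  (c) J·s = N·m·s = kg·m²·s⁻¹
  (d) [s⁻¹] · [kg·m²] = kg·m²·s⁻¹
  (e) [kg·m²] · [s⁻¹] = kg·m²·s⁻¹
  (f) N·m·s = kg·m·s⁻²·m·s = kg·m²·s⁻¹
All reduce to kg·m²·s⁻¹ except (b), which is m²·s⁻¹.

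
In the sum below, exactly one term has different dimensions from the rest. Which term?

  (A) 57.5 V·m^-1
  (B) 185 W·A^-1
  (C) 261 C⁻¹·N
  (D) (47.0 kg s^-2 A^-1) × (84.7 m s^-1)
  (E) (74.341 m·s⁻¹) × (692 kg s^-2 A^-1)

(B)

In SI base units:
  (A) V·m⁻¹ = J·C⁻¹·m⁻¹ = kg·m·s⁻³·A⁻¹
  (B) W·A⁻¹ = J·s⁻¹·A⁻¹ = kg·m²·s⁻³·A⁻¹
  (C) N·C⁻¹ = kg·m·s⁻²·(s·A)⁻¹ = kg·m·s⁻³·A⁻¹
  (D) [kg·s⁻²·A⁻¹] · [m·s⁻¹] = kg·m·s⁻³·A⁻¹
  (E) [m·s⁻¹] · [kg·s⁻²·A⁻¹] = kg·m·s⁻³·A⁻¹
All reduce to kg·m·s⁻³·A⁻¹ except (B), which is kg·m²·s⁻³·A⁻¹.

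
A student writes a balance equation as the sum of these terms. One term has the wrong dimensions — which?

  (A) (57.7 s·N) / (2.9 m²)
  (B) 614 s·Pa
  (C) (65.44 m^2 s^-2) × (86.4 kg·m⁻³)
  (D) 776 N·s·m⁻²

Reduce each to base SI dimensions:
  (A) [kg·m·s⁻¹] / [m²] = kg·m⁻¹·s⁻¹
  (B) Pa·s = N·m⁻²·s = kg·m⁻¹·s⁻¹
  (C) [m²·s⁻²] · [kg·m⁻³] = kg·m⁻¹·s⁻²
  (D) N·s·m⁻² = kg·m·s⁻²·s·m⁻² = kg·m⁻¹·s⁻¹
All reduce to kg·m⁻¹·s⁻¹ except (C), which is kg·m⁻¹·s⁻².

(C)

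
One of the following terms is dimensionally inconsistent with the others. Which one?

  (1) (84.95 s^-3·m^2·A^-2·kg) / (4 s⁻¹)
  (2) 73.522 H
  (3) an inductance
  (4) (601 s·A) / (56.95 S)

Dimensions:
  (1) [kg·m²·s⁻³·A⁻²] / [s⁻¹] = kg·m²·s⁻²·A⁻²
  (2) H = V·s·A⁻¹ = kg·m²·s⁻²·A⁻²
  (3) [inductance] = kg·m²·s⁻²·A⁻²
  (4) [s·A] / [kg⁻¹·m⁻²·s³·A²] = kg·m²·s⁻²·A⁻¹
All reduce to kg·m²·s⁻²·A⁻² except (4), which is kg·m²·s⁻²·A⁻¹.

(4)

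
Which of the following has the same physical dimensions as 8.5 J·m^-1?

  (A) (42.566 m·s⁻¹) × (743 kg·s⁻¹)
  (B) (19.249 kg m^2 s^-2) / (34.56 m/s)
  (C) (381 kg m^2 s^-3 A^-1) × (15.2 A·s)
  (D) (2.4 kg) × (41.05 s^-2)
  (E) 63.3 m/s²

Reference: J·m⁻¹ = N·m·m⁻¹ = kg·m·s⁻².
Each option:
  (A) [m·s⁻¹] · [kg·s⁻¹] = kg·m·s⁻²  ← same
  (B) [kg·m²·s⁻²] / [m·s⁻¹] = kg·m·s⁻¹
  (C) [kg·m²·s⁻³·A⁻¹] · [s·A] = kg·m²·s⁻²
  (D) [kg] · [s⁻²] = kg·s⁻²
  (E) m·s⁻²
Only (A) matches kg·m·s⁻².

(A)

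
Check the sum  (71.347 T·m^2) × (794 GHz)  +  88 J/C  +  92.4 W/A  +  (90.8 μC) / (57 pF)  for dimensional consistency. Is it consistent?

Expand each in SI base units:
  (71.347 T·m^2) × (794 GHz):  [kg·m²·s⁻²·A⁻¹] · [s⁻¹] = kg·m²·s⁻³·A⁻¹
  88 J/C:  J·C⁻¹ = N·m·(s·A)⁻¹ = kg·m²·s⁻³·A⁻¹
  92.4 W/A:  W·A⁻¹ = J·s⁻¹·A⁻¹ = kg·m²·s⁻³·A⁻¹
  (90.8 μC) / (57 pF):  [s·A] / [kg⁻¹·m⁻²·s⁴·A²] = kg·m²·s⁻³·A⁻¹
Every term reduces to kg·m²·s⁻³·A⁻¹.

Yes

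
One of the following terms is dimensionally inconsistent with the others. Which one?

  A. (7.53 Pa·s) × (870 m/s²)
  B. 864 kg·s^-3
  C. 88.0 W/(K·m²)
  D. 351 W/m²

In SI base units:
  A. [kg·m⁻¹·s⁻¹] · [m·s⁻²] = kg·s⁻³
  B. kg·s⁻³
  C. W·m⁻²·K⁻¹ = J·s⁻¹·m⁻²·K⁻¹ = kg·s⁻³·K⁻¹
  D. W·m⁻² = J·s⁻¹·m⁻² = kg·s⁻³
All reduce to kg·s⁻³ except C., which is kg·s⁻³·K⁻¹.

C.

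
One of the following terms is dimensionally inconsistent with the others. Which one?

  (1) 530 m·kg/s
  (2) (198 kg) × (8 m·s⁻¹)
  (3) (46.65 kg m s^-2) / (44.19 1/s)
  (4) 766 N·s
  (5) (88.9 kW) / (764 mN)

Work out the base dimensions of each:
  (1) kg·m·s⁻¹
  (2) [kg] · [m·s⁻¹] = kg·m·s⁻¹
  (3) [kg·m·s⁻²] / [s⁻¹] = kg·m·s⁻¹
  (4) N·s = kg·m·s⁻²·s = kg·m·s⁻¹
  (5) [kg·m²·s⁻³] / [kg·m·s⁻²] = m·s⁻¹
All reduce to kg·m·s⁻¹ except (5), which is m·s⁻¹.

(5)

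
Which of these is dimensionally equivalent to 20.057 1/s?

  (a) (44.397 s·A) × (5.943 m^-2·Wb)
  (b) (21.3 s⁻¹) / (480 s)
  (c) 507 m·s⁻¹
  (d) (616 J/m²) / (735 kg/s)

(d)

Reference: s⁻¹.
Each option:
  (a) [s·A] · [kg·s⁻²·A⁻¹] = kg·s⁻¹
  (b) [s⁻¹] / [s] = s⁻²
  (c) m·s⁻¹
  (d) [kg·s⁻²] / [kg·s⁻¹] = s⁻¹  ← same
Only (d) matches s⁻¹.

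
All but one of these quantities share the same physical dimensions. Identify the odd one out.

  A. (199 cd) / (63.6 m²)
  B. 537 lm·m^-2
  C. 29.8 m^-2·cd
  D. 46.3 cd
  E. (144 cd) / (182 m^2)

D.

Dimensions:
  A. [cd] / [m²] = m⁻²·cd
  B. lm·m⁻² = cd·m⁻² = m⁻²·cd
  C. cd·m⁻² = m⁻²·cd
  D. cd
  E. [cd] / [m²] = m⁻²·cd
All reduce to m⁻²·cd except D., which is cd.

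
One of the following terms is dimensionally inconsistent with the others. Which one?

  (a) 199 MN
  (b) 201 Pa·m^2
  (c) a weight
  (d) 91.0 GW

(d)

Reduce each to base SI dimensions:
  (a) N = kg·m·s⁻²
  (b) Pa·m² = N·m⁻²·m² = kg·m·s⁻²
  (c) [weight] = kg·m·s⁻²
  (d) W = J·s⁻¹ = kg·m²·s⁻³
All reduce to kg·m·s⁻² except (d), which is kg·m²·s⁻³.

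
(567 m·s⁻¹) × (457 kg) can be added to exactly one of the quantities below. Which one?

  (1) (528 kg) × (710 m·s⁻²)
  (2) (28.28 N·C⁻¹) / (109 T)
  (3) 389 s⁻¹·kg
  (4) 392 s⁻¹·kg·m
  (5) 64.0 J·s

(4)

Reference: [m·s⁻¹] · [kg] = kg·m·s⁻¹.
Each option:
  (1) [kg] · [m·s⁻²] = kg·m·s⁻²
  (2) [kg·m·s⁻³·A⁻¹] / [kg·s⁻²·A⁻¹] = m·s⁻¹
  (3) kg·s⁻¹
  (4) kg·m·s⁻¹  ← same
  (5) J·s = N·m·s = kg·m²·s⁻¹
Only (4) matches kg·m·s⁻¹.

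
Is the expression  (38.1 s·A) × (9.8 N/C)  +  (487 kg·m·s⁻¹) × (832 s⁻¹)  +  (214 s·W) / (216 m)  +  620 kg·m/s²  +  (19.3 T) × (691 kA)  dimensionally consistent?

Expand each in SI base units:
  (38.1 s·A) × (9.8 N/C):  [s·A] · [kg·m·s⁻³·A⁻¹] = kg·m·s⁻²
  (487 kg·m·s⁻¹) × (832 s⁻¹):  [kg·m·s⁻¹] · [s⁻¹] = kg·m·s⁻²
  (214 s·W) / (216 m):  [kg·m²·s⁻²] / [m] = kg·m·s⁻²
  620 kg·m/s²:  kg·m·s⁻²
  (19.3 T) × (691 kA):  [kg·s⁻²·A⁻¹] · [A] = kg·s⁻²
The terms do not share a single dimension (kg·m·s⁻² vs kg·s⁻²).

No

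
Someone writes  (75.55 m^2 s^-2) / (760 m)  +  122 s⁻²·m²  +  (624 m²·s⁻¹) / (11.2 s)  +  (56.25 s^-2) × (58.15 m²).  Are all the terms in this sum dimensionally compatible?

No

Dimensions:
  (75.55 m^2 s^-2) / (760 m):  [m²·s⁻²] / [m] = m·s⁻²
  122 s⁻²·m²:  m²·s⁻²
  (624 m²·s⁻¹) / (11.2 s):  [m²·s⁻¹] / [s] = m²·s⁻²
  (56.25 s^-2) × (58.15 m²):  [s⁻²] · [m²] = m²·s⁻²
The terms do not share a single dimension (m²·s⁻² vs m·s⁻²).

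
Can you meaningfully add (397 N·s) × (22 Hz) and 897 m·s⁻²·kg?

Yes

Dimensions:
  (397 N·s) × (22 Hz):  [kg·m·s⁻¹] · [s⁻¹] = kg·m·s⁻²
  897 m·s⁻²·kg:  kg·m·s⁻²
Both are kg·m·s⁻², so they have the same dimensions and can be added.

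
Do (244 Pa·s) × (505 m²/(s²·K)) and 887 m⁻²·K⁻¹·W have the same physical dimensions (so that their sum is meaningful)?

In SI base units:
  (244 Pa·s) × (505 m²/(s²·K)):  [kg·m⁻¹·s⁻¹] · [m²·s⁻²·K⁻¹] = kg·m·s⁻³·K⁻¹
  887 m⁻²·K⁻¹·W:  W·m⁻²·K⁻¹ = J·s⁻¹·m⁻²·K⁻¹ = kg·s⁻³·K⁻¹
kg·m·s⁻³·K⁻¹ ≠ kg·s⁻³·K⁻¹, so they cannot be added.

No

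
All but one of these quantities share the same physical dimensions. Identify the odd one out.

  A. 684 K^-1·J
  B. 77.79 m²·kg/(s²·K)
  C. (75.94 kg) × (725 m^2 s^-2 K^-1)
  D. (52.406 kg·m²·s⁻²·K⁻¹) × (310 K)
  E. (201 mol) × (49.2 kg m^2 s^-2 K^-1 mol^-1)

Dimensions:
  A. J·K⁻¹ = N·m·K⁻¹ = kg·m²·s⁻²·K⁻¹
  B. kg·m²·s⁻²·K⁻¹
  C. [kg] · [m²·s⁻²·K⁻¹] = kg·m²·s⁻²·K⁻¹
  D. [kg·m²·s⁻²·K⁻¹] · [K] = kg·m²·s⁻²
  E. [mol] · [kg·m²·s⁻²·K⁻¹·mol⁻¹] = kg·m²·s⁻²·K⁻¹
All reduce to kg·m²·s⁻²·K⁻¹ except D., which is kg·m²·s⁻².

D.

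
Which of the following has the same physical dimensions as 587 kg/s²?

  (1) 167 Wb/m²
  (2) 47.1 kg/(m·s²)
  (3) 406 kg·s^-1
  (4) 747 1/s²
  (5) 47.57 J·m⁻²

Reference: kg·s⁻².
Each option:
  (1) Wb·m⁻² = V·s·m⁻² = kg·s⁻²·A⁻¹
  (2) kg·m⁻¹·s⁻²
  (3) kg·s⁻¹
  (4) s⁻²
  (5) J·m⁻² = N·m·m⁻² = kg·s⁻²  ← same
Only (5) matches kg·s⁻².

(5)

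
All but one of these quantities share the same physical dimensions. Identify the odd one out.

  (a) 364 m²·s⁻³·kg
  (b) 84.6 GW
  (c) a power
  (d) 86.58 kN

(d)

In SI base units:
  (a) kg·m²·s⁻³
  (b) W = J·s⁻¹ = kg·m²·s⁻³
  (c) [power] = kg·m²·s⁻³
  (d) N = kg·m·s⁻²
All reduce to kg·m²·s⁻³ except (d), which is kg·m·s⁻².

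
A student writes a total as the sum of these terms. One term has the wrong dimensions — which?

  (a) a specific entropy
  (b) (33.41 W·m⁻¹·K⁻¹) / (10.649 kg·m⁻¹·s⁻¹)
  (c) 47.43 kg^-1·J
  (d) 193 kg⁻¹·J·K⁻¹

In SI base units:
  (a) [specific entropy] = m²·s⁻²·K⁻¹
  (b) [kg·m·s⁻³·K⁻¹] / [kg·m⁻¹·s⁻¹] = m²·s⁻²·K⁻¹
  (c) J·kg⁻¹ = N·m·kg⁻¹ = m²·s⁻²
  (d) J·kg⁻¹·K⁻¹ = N·m·kg⁻¹·K⁻¹ = m²·s⁻²·K⁻¹
All reduce to m²·s⁻²·K⁻¹ except (c), which is m²·s⁻².

(c)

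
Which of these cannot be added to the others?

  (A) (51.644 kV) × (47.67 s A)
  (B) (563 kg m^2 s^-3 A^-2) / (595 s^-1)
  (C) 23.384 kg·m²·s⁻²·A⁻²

Work out the base dimensions of each:
  (A) [kg·m²·s⁻³·A⁻¹] · [s·A] = kg·m²·s⁻²
  (B) [kg·m²·s⁻³·A⁻²] / [s⁻¹] = kg·m²·s⁻²·A⁻²
  (C) kg·m²·s⁻²·A⁻²
All reduce to kg·m²·s⁻²·A⁻² except (A), which is kg·m²·s⁻².

(A)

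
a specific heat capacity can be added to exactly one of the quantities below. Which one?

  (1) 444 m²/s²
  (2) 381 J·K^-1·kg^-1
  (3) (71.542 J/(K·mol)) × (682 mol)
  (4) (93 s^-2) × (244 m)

Reference: [specific heat capacity] = m²·s⁻²·K⁻¹.
Each option:
  (1) m²·s⁻²
  (2) J·kg⁻¹·K⁻¹ = N·m·kg⁻¹·K⁻¹ = m²·s⁻²·K⁻¹  ← same
  (3) [kg·m²·s⁻²·K⁻¹·mol⁻¹] · [mol] = kg·m²·s⁻²·K⁻¹
  (4) [s⁻²] · [m] = m·s⁻²
Only (2) matches m²·s⁻²·K⁻¹.

(2)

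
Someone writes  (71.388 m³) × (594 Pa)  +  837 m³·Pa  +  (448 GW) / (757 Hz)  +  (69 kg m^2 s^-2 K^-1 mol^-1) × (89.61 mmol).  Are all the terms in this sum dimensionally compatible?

Dimensions:
  (71.388 m³) × (594 Pa):  [m³] · [kg·m⁻¹·s⁻²] = kg·m²·s⁻²
  837 m³·Pa:  Pa·m³ = N·m⁻²·m³ = kg·m²·s⁻²
  (448 GW) / (757 Hz):  [kg·m²·s⁻³] / [s⁻¹] = kg·m²·s⁻²
  (69 kg m^2 s^-2 K^-1 mol^-1) × (89.61 mmol):  [kg·m²·s⁻²·K⁻¹·mol⁻¹] · [mol] = kg·m²·s⁻²·K⁻¹
The terms do not share a single dimension (kg·m²·s⁻² vs kg·m²·s⁻²·K⁻¹).

No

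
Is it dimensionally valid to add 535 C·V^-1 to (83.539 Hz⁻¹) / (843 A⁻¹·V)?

Expand each in SI base units:
  535 C·V^-1:  C·V⁻¹ = s·A·(J·C⁻¹)⁻¹ = kg⁻¹·m⁻²·s⁴·A²
  (83.539 Hz⁻¹) / (843 A⁻¹·V):  [s] / [kg·m²·s⁻³·A⁻²] = kg⁻¹·m⁻²·s⁴·A²
Both are kg⁻¹·m⁻²·s⁴·A², so they have the same dimensions and can be added.

Yes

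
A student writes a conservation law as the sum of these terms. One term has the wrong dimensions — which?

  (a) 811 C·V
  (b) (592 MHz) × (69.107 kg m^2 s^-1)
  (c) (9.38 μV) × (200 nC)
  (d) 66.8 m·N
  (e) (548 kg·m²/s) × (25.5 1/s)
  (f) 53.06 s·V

In SI base units:
  (a) C·V = s·A·J·C⁻¹ = kg·m²·s⁻²
  (b) [s⁻¹] · [kg·m²·s⁻¹] = kg·m²·s⁻²
  (c) [kg·m²·s⁻³·A⁻¹] · [s·A] = kg·m²·s⁻²
  (d) N·m = kg·m·s⁻²·m = kg·m²·s⁻²
  (e) [kg·m²·s⁻¹] · [s⁻¹] = kg·m²·s⁻²
  (f) V·s = J·C⁻¹·s = kg·m²·s⁻²·A⁻¹
All reduce to kg·m²·s⁻² except (f), which is kg·m²·s⁻²·A⁻¹.

(f)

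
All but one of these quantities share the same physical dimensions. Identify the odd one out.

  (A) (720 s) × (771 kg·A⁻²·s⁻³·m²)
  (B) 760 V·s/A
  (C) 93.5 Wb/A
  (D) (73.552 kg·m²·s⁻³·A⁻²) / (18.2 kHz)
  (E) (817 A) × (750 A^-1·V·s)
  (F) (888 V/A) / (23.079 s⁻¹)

Reduce each to base SI dimensions:
  (A) [s] · [kg·m²·s⁻³·A⁻²] = kg·m²·s⁻²·A⁻²
  (B) V·s·A⁻¹ = J·C⁻¹·s·A⁻¹ = kg·m²·s⁻²·A⁻²
  (C) Wb·A⁻¹ = V·s·A⁻¹ = kg·m²·s⁻²·A⁻²
  (D) [kg·m²·s⁻³·A⁻²] / [s⁻¹] = kg·m²·s⁻²·A⁻²
  (E) [A] · [kg·m²·s⁻²·A⁻²] = kg·m²·s⁻²·A⁻¹
  (F) [kg·m²·s⁻³·A⁻²] / [s⁻¹] = kg·m²·s⁻²·A⁻²
All reduce to kg·m²·s⁻²·A⁻² except (E), which is kg·m²·s⁻²·A⁻¹.

(E)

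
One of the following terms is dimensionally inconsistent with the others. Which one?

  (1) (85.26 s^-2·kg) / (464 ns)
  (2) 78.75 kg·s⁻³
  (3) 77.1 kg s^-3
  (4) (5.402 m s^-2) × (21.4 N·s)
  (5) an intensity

Reduce each to base SI dimensions:
  (1) [kg·s⁻²] / [s] = kg·s⁻³
  (2) kg·s⁻³
  (3) kg·s⁻³
  (4) [m·s⁻²] · [kg·m·s⁻¹] = kg·m²·s⁻³
  (5) [intensity] = kg·s⁻³
All reduce to kg·s⁻³ except (4), which is kg·m²·s⁻³.

(4)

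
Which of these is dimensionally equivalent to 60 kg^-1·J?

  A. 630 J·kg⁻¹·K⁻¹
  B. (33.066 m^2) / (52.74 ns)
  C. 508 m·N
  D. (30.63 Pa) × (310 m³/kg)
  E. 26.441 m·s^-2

D.

Reference: J·kg⁻¹ = N·m·kg⁻¹ = m²·s⁻².
Each option:
  A. J·kg⁻¹·K⁻¹ = N·m·kg⁻¹·K⁻¹ = m²·s⁻²·K⁻¹
  B. [m²] / [s] = m²·s⁻¹
  C. N·m = kg·m·s⁻²·m = kg·m²·s⁻²
  D. [kg·m⁻¹·s⁻²] · [kg⁻¹·m³] = m²·s⁻²  ← same
  E. m·s⁻²
Only D. matches m²·s⁻².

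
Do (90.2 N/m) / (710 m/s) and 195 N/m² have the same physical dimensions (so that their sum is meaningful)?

No

Work out the base dimensions of each:
  (90.2 N/m) / (710 m/s):  [kg·s⁻²] / [m·s⁻¹] = kg·m⁻¹·s⁻¹
  195 N/m²:  N·m⁻² = kg·m·s⁻²·m⁻² = kg·m⁻¹·s⁻²
kg·m⁻¹·s⁻¹ ≠ kg·m⁻¹·s⁻², so they cannot be added.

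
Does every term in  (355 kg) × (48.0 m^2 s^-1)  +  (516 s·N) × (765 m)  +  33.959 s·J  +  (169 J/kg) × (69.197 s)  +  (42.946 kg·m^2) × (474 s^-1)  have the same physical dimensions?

No

Expand each in SI base units:
  (355 kg) × (48.0 m^2 s^-1):  [kg] · [m²·s⁻¹] = kg·m²·s⁻¹
  (516 s·N) × (765 m):  [kg·m·s⁻¹] · [m] = kg·m²·s⁻¹
  33.959 s·J:  J·s = N·m·s = kg·m²·s⁻¹
  (169 J/kg) × (69.197 s):  [m²·s⁻²] · [s] = m²·s⁻¹
  (42.946 kg·m^2) × (474 s^-1):  [kg·m²] · [s⁻¹] = kg·m²·s⁻¹
The terms do not share a single dimension (kg·m²·s⁻¹ vs m²·s⁻¹).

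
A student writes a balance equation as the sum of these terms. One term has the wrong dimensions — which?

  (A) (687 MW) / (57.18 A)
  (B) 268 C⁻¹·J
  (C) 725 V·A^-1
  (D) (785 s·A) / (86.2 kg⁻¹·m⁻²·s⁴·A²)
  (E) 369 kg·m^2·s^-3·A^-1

Work out the base dimensions of each:
  (A) [kg·m²·s⁻³] / [A] = kg·m²·s⁻³·A⁻¹
  (B) J·C⁻¹ = N·m·(s·A)⁻¹ = kg·m²·s⁻³·A⁻¹
  (C) V·A⁻¹ = J·C⁻¹·A⁻¹ = kg·m²·s⁻³·A⁻²
  (D) [s·A] / [kg⁻¹·m⁻²·s⁴·A²] = kg·m²·s⁻³·A⁻¹
  (E) kg·m²·s⁻³·A⁻¹
All reduce to kg·m²·s⁻³·A⁻¹ except (C), which is kg·m²·s⁻³·A⁻².

(C)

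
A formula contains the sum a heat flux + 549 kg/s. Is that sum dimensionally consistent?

No

Dimensions:
  a heat flux:  [heat flux] = kg·s⁻³
  549 kg/s:  kg·s⁻¹
kg·s⁻³ ≠ kg·s⁻¹, so they cannot be added.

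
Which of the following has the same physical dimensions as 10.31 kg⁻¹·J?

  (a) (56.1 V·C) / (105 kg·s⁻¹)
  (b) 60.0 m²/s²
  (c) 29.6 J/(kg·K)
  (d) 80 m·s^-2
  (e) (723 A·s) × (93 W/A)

Reference: J·kg⁻¹ = N·m·kg⁻¹ = m²·s⁻².
Each option:
  (a) [kg·m²·s⁻²] / [kg·s⁻¹] = m²·s⁻¹
  (b) m²·s⁻²  ← same
  (c) J·kg⁻¹·K⁻¹ = N·m·kg⁻¹·K⁻¹ = m²·s⁻²·K⁻¹
  (d) m·s⁻²
  (e) [s·A] · [kg·m²·s⁻³·A⁻¹] = kg·m²·s⁻²
Only (b) matches m²·s⁻².

(b)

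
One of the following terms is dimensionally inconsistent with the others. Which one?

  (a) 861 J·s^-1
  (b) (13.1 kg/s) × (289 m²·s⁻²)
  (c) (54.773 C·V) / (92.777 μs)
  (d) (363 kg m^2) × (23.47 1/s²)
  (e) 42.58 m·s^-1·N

(d)

Dimensions:
  (a) J·s⁻¹ = N·m·s⁻¹ = kg·m²·s⁻³
  (b) [kg·s⁻¹] · [m²·s⁻²] = kg·m²·s⁻³
  (c) [kg·m²·s⁻²] / [s] = kg·m²·s⁻³
  (d) [kg·m²] · [s⁻²] = kg·m²·s⁻²
  (e) N·m·s⁻¹ = kg·m·s⁻²·m·s⁻¹ = kg·m²·s⁻³
All reduce to kg·m²·s⁻³ except (d), which is kg·m²·s⁻².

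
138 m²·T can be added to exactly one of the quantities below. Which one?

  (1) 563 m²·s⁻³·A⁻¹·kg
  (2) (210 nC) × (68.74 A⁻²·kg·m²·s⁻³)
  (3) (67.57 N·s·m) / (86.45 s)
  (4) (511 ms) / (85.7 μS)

Reference: T·m² = Wb·m⁻²·m² = kg·m²·s⁻²·A⁻¹.
Each option:
  (1) kg·m²·s⁻³·A⁻¹
  (2) [s·A] · [kg·m²·s⁻³·A⁻²] = kg·m²·s⁻²·A⁻¹  ← same
  (3) [kg·m²·s⁻¹] / [s] = kg·m²·s⁻²
  (4) [s] / [kg⁻¹·m⁻²·s³·A²] = kg·m²·s⁻²·A⁻²
Only (2) matches kg·m²·s⁻²·A⁻¹.

(2)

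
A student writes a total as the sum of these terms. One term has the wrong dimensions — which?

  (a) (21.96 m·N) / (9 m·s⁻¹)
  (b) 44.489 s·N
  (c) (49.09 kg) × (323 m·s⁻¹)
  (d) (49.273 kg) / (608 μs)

Work out the base dimensions of each:
  (a) [kg·m²·s⁻²] / [m·s⁻¹] = kg·m·s⁻¹
  (b) N·s = kg·m·s⁻²·s = kg·m·s⁻¹
  (c) [kg] · [m·s⁻¹] = kg·m·s⁻¹
  (d) [kg] / [s] = kg·s⁻¹
All reduce to kg·m·s⁻¹ except (d), which is kg·s⁻¹.

(d)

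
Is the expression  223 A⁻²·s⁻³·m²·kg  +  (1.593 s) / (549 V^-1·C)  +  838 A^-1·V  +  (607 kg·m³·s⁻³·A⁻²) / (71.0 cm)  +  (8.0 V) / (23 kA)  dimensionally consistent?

Yes

Reduce each to base SI dimensions:
  223 A⁻²·s⁻³·m²·kg:  kg·m²·s⁻³·A⁻²
  (1.593 s) / (549 V^-1·C):  [s] / [kg⁻¹·m⁻²·s⁴·A²] = kg·m²·s⁻³·A⁻²
  838 A^-1·V:  V·A⁻¹ = J·C⁻¹·A⁻¹ = kg·m²·s⁻³·A⁻²
  (607 kg·m³·s⁻³·A⁻²) / (71.0 cm):  [kg·m³·s⁻³·A⁻²] / [m] = kg·m²·s⁻³·A⁻²
  (8.0 V) / (23 kA):  [kg·m²·s⁻³·A⁻¹] / [A] = kg·m²·s⁻³·A⁻²
Every term reduces to kg·m²·s⁻³·A⁻².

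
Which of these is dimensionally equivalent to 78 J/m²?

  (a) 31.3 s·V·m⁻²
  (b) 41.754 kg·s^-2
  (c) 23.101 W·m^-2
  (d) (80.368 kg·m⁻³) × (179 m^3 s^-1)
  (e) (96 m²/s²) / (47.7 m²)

(b)

Reference: J·m⁻² = N·m·m⁻² = kg·s⁻².
Each option:
  (a) V·s·m⁻² = J·C⁻¹·s·m⁻² = kg·s⁻²·A⁻¹
  (b) kg·s⁻²  ← same
  (c) W·m⁻² = J·s⁻¹·m⁻² = kg·s⁻³
  (d) [kg·m⁻³] · [m³·s⁻¹] = kg·s⁻¹
  (e) [m²·s⁻²] / [m²] = s⁻²
Only (b) matches kg·s⁻².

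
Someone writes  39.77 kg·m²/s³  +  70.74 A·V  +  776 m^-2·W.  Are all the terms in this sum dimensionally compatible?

Expand each in SI base units:
  39.77 kg·m²/s³:  kg·m²·s⁻³
  70.74 A·V:  V·A = J·C⁻¹·A = kg·m²·s⁻³
  776 m^-2·W:  W·m⁻² = J·s⁻¹·m⁻² = kg·s⁻³
The terms do not share a single dimension (kg·m²·s⁻³ vs kg·s⁻³).

No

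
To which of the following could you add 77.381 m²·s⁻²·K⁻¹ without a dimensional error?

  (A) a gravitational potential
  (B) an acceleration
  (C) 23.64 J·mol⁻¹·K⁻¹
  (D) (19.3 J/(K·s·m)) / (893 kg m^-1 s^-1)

Reference: m²·s⁻²·K⁻¹.
Each option:
  (A) [gravitational potential] = m²·s⁻²
  (B) [acceleration] = m·s⁻²
  (C) J·mol⁻¹·K⁻¹ = N·m·mol⁻¹·K⁻¹ = kg·m²·s⁻²·K⁻¹·mol⁻¹
  (D) [kg·m·s⁻³·K⁻¹] / [kg·m⁻¹·s⁻¹] = m²·s⁻²·K⁻¹  ← same
Only (D) matches m²·s⁻²·K⁻¹.

(D)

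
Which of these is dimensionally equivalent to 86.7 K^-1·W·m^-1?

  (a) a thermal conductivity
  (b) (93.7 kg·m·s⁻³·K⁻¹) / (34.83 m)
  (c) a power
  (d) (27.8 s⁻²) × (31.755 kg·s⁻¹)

Reference: W·m⁻¹·K⁻¹ = J·s⁻¹·m⁻¹·K⁻¹ = kg·m·s⁻³·K⁻¹.
Each option:
  (a) [thermal conductivity] = kg·m·s⁻³·K⁻¹  ← same
  (b) [kg·m·s⁻³·K⁻¹] / [m] = kg·s⁻³·K⁻¹
  (c) [power] = kg·m²·s⁻³
  (d) [s⁻²] · [kg·s⁻¹] = kg·s⁻³
Only (a) matches kg·m·s⁻³·K⁻¹.

(a)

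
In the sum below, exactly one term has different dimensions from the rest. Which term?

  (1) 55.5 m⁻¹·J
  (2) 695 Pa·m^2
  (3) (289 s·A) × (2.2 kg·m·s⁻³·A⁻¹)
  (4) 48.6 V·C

Expand each in SI base units:
  (1) J·m⁻¹ = N·m·m⁻¹ = kg·m·s⁻²
  (2) Pa·m² = N·m⁻²·m² = kg·m·s⁻²
  (3) [s·A] · [kg·m·s⁻³·A⁻¹] = kg·m·s⁻²
  (4) C·V = s·A·J·C⁻¹ = kg·m²·s⁻²
All reduce to kg·m·s⁻² except (4), which is kg·m²·s⁻².

(4)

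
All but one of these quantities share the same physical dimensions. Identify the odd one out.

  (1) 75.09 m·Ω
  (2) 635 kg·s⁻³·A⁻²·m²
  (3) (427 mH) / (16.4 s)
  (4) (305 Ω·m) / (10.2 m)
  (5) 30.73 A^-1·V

(1)

Dimensions:
  (1) Ω·m = V·A⁻¹·m = kg·m³·s⁻³·A⁻²
  (2) kg·m²·s⁻³·A⁻²
  (3) [kg·m²·s⁻²·A⁻²] / [s] = kg·m²·s⁻³·A⁻²
  (4) [kg·m³·s⁻³·A⁻²] / [m] = kg·m²·s⁻³·A⁻²
  (5) V·A⁻¹ = J·C⁻¹·A⁻¹ = kg·m²·s⁻³·A⁻²
All reduce to kg·m²·s⁻³·A⁻² except (1), which is kg·m³·s⁻³·A⁻².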